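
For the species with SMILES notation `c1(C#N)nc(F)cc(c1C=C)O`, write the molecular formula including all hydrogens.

Heavy atoms from the SMILES: 8 C, 1 F, 2 N, 1 O.
Implicit hydrogens by atom environment:
  4 × C (aromatic): no H
  1 × C: 2 H
  1 × C (aromatic): 1 H
  1 × C: 1 H
  1 × C: no H
  1 × F: no H
  1 × N (aromatic): no H
  1 × N: no H
  1 × O: 1 H
  Total hydrogens = 5.
Molecular formula: C8H5FN2O

C8H5FN2O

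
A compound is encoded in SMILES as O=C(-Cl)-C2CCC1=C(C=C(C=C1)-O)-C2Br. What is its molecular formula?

Heavy atoms from the SMILES: 1 Br, 11 C, 1 Cl, 2 O.
Implicit hydrogens by atom environment:
  3 × C (aromatic): 1 H each → 3
  3 × C (aromatic): no H
  2 × C: 2 H each → 4
  2 × C: 1 H each → 2
  1 × Br: no H
  1 × C: no H
  1 × Cl: no H
  1 × O: 1 H
  1 × O: no H
  Total hydrogens = 10.
Molecular formula: C11H10BrClO2

C11H10BrClO2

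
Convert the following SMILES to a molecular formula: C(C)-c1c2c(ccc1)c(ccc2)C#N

C13H11N

Heavy atoms from the SMILES: 13 C, 1 N.
Implicit hydrogens by atom environment:
  6 × C (aromatic): 1 H each → 6
  4 × C (aromatic): no H
  1 × C: 3 H
  1 × C: 2 H
  1 × C: no H
  1 × N: no H
  Total hydrogens = 11.
Molecular formula: C13H11N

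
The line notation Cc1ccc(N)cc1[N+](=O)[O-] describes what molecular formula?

C7H8N2O2

Heavy atoms from the SMILES: 7 C, 2 N, 2 O.
Implicit hydrogens by atom environment:
  3 × C (aromatic): 1 H each → 3
  3 × C (aromatic): no H
  1 × C: 3 H
  1 × N: 2 H
  1 × N (charge +1): no H
  1 × O: no H
  1 × O (charge -1): no H
  Total hydrogens = 8.
Molecular formula: C7H8N2O2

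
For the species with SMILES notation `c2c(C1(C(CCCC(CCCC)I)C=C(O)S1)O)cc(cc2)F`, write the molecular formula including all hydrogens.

Heavy atoms from the SMILES: 18 C, 1 F, 1 I, 2 O, 1 S.
Implicit hydrogens by atom environment:
  6 × C: 2 H each → 12
  4 × C (aromatic): 1 H each → 4
  3 × C: 1 H each → 3
  2 × C: no H
  2 × C (aromatic): no H
  2 × O: 1 H each → 2
  1 × C: 3 H
  1 × F: no H
  1 × I: no H
  1 × S: no H
  Total hydrogens = 24.
Molecular formula: C18H24FIO2S

C18H24FIO2S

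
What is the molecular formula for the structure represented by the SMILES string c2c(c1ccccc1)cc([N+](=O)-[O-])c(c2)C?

Heavy atoms from the SMILES: 13 C, 1 N, 2 O.
Implicit hydrogens by atom environment:
  8 × C (aromatic): 1 H each → 8
  4 × C (aromatic): no H
  1 × C: 3 H
  1 × N (charge +1): no H
  1 × O: no H
  1 × O (charge -1): no H
  Total hydrogens = 11.
Molecular formula: C13H11NO2

C13H11NO2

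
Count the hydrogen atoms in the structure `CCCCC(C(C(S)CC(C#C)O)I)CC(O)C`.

Hydrogens are implicit in SMILES; fill each atom to its normal valence:
  6 × C: 1 H each → 6
  5 × C: 2 H each → 10
  2 × C: 3 H each → 6
  2 × O: 1 H each → 2
  1 × C: no H
  1 × I: no H
  1 × S: 1 H
  Total hydrogens = 25.

25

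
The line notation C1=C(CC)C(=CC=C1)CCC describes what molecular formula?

C11H16

Heavy atoms from the SMILES: 11 C.
Implicit hydrogens by atom environment:
  4 × C (aromatic): 1 H each → 4
  3 × C: 2 H each → 6
  2 × C: 3 H each → 6
  2 × C (aromatic): no H
  Total hydrogens = 16.
Molecular formula: C11H16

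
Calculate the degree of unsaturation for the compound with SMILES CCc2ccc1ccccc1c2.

Molecular formula from the SMILES: C12H12.
DoU = (2C + 2 + N − H − X)/2 = (2·12 + 2 + 0 − 12 − 0)/2 = 14/2 = 7.
(Structurally: 2 ring(s) + 5 π bond(s) = 7.)

7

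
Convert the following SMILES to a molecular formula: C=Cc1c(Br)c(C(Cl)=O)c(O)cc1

Heavy atoms from the SMILES: 1 Br, 9 C, 1 Cl, 2 O.
Implicit hydrogens by atom environment:
  4 × C (aromatic): no H
  2 × C (aromatic): 1 H each → 2
  1 × Br: no H
  1 × C: 2 H
  1 × C: 1 H
  1 × C: no H
  1 × Cl: no H
  1 × O: 1 H
  1 × O: no H
  Total hydrogens = 6.
Molecular formula: C9H6BrClO2

C9H6BrClO2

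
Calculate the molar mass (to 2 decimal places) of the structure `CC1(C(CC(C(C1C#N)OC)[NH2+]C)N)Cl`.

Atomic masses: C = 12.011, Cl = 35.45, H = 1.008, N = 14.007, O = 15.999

232.73

Molecular formula: C10H19ClN3O+.
M = 10×12.011 + 1×35.45 + 19×1.008 + 3×14.007 + 1×15.999 = 232.73 g/mol.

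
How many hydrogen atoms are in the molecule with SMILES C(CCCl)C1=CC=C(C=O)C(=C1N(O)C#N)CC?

Hydrogens are implicit in SMILES; fill each atom to its normal valence:
  4 × C: 2 H each → 8
  4 × C (aromatic): no H
  2 × C (aromatic): 1 H each → 2
  2 × N: no H
  1 × C: 3 H
  1 × C: 1 H
  1 × C: no H
  1 × Cl: no H
  1 × O: 1 H
  1 × O: no H
  Total hydrogens = 15.

15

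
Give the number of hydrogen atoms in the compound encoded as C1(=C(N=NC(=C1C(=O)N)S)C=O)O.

Hydrogens are implicit in SMILES; fill each atom to its normal valence:
  4 × C (aromatic): no H
  2 × N (aromatic): no H
  2 × O: no H
  1 × C: 1 H
  1 × C: no H
  1 × N: 2 H
  1 × O: 1 H
  1 × S: 1 H
  Total hydrogens = 5.

5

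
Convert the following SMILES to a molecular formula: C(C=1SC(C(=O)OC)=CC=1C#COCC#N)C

C12H11NO3S

Heavy atoms from the SMILES: 12 C, 1 N, 3 O, 1 S.
Implicit hydrogens by atom environment:
  4 × C: no H
  3 × C (aromatic): no H
  3 × O: no H
  2 × C: 3 H each → 6
  2 × C: 2 H each → 4
  1 × C (aromatic): 1 H
  1 × N: no H
  1 × S (aromatic): no H
  Total hydrogens = 11.
Molecular formula: C12H11NO3S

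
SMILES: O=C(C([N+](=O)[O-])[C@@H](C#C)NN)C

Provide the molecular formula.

Heavy atoms from the SMILES: 6 C, 3 N, 3 O.
Implicit hydrogens by atom environment:
  3 × C: 1 H each → 3
  2 × C: no H
  2 × O: no H
  1 × C: 3 H
  1 × N: 2 H
  1 × N: 1 H
  1 × N (charge +1): no H
  1 × O (charge -1): no H
  Total hydrogens = 9.
Molecular formula: C6H9N3O3

C6H9N3O3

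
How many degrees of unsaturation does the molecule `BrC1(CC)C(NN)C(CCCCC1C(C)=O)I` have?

Molecular formula from the SMILES: C12H22BrIN2O.
DoU = (2C + 2 + N − H − X)/2 = (2·12 + 2 + 2 − 22 − 2)/2 = 4/2 = 2.
(Structurally: 1 ring(s) + 1 π bond(s) = 2.)

2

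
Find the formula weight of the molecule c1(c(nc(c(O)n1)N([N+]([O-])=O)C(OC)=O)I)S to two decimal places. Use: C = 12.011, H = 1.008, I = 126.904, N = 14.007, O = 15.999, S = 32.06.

Molecular formula: C6H5IN4O5S.
M = 6×12.011 + 5×1.008 + 1×126.904 + 4×14.007 + 5×15.999 + 1×32.06 = 372.09 g/mol.

372.09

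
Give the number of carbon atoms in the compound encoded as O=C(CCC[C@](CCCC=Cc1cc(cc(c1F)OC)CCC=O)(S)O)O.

20

The symbol for carbon appears 20 times in the SMILES. Lowercase c denotes aromatic carbon and counts toward C.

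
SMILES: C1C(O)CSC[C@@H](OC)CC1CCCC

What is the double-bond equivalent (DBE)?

1

Molecular formula from the SMILES: C12H24O2S.
DoU = (2C + 2 + N − H − X)/2 = (2·12 + 2 + 0 − 24 − 0)/2 = 2/2 = 1.
(Structurally: 1 ring(s) + 0 π bond(s) = 1.)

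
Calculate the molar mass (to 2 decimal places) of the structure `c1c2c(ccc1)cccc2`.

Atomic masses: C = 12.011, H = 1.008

Molecular formula: C10H8.
M = 10×12.011 + 8×1.008 = 128.17 g/mol.

128.17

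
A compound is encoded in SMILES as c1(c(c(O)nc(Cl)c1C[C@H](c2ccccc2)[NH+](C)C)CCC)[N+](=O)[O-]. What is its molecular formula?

C18H23ClN3O3+

Heavy atoms from the SMILES: 18 C, 1 Cl, 3 N, 3 O.
Implicit hydrogens by atom environment:
  6 × C (aromatic): no H
  5 × C (aromatic): 1 H each → 5
  3 × C: 3 H each → 9
  3 × C: 2 H each → 6
  1 × C: 1 H
  1 × Cl: no H
  1 × N (charge +1): 1 H
  1 × N (aromatic): no H
  1 × N (charge +1): no H
  1 × O: 1 H
  1 × O: no H
  1 × O (charge -1): no H
  Total hydrogens = 23.
Net charge +1.
Molecular formula: C18H23ClN3O3+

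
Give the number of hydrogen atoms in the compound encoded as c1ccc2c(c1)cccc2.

Hydrogens are implicit in SMILES; fill each atom to its normal valence:
  8 × C (aromatic): 1 H each → 8
  2 × C (aromatic): no H
  Total hydrogens = 8.

8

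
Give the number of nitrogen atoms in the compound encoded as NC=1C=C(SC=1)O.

The symbol for nitrogen appears 1 time in the SMILES.

1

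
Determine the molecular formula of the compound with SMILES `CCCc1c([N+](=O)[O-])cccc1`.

C9H11NO2

Heavy atoms from the SMILES: 9 C, 1 N, 2 O.
Implicit hydrogens by atom environment:
  4 × C (aromatic): 1 H each → 4
  2 × C: 2 H each → 4
  2 × C (aromatic): no H
  1 × C: 3 H
  1 × N (charge +1): no H
  1 × O: no H
  1 × O (charge -1): no H
  Total hydrogens = 11.
Molecular formula: C9H11NO2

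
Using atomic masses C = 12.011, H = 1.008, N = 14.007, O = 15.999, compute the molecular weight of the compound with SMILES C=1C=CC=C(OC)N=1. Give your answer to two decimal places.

109.13

Molecular formula: C6H7NO.
M = 6×12.011 + 7×1.008 + 1×14.007 + 1×15.999 = 109.13 g/mol.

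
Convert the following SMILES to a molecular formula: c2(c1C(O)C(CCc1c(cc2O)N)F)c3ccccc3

Heavy atoms from the SMILES: 16 C, 1 F, 1 N, 2 O.
Implicit hydrogens by atom environment:
  6 × C (aromatic): 1 H each → 6
  6 × C (aromatic): no H
  2 × C: 2 H each → 4
  2 × C: 1 H each → 2
  2 × O: 1 H each → 2
  1 × F: no H
  1 × N: 2 H
  Total hydrogens = 16.
Molecular formula: C16H16FNO2

C16H16FNO2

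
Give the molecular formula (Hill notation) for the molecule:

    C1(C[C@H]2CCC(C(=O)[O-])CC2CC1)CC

Heavy atoms from the SMILES: 13 C, 2 O.
Implicit hydrogens by atom environment:
  7 × C: 2 H each → 14
  4 × C: 1 H each → 4
  1 × C: 3 H
  1 × C: no H
  1 × O: no H
  1 × O (charge -1): no H
  Total hydrogens = 21.
Net charge -1.
Molecular formula: C13H21O2-

C13H21O2-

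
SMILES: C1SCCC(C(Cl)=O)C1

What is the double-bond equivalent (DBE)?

2

Molecular formula from the SMILES: C6H9ClOS.
DoU = (2C + 2 + N − H − X)/2 = (2·6 + 2 + 0 − 9 − 1)/2 = 4/2 = 2.
(Structurally: 1 ring(s) + 1 π bond(s) = 2.)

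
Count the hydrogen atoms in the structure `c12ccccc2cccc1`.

8

Hydrogens are implicit in SMILES; fill each atom to its normal valence:
  8 × C (aromatic): 1 H each → 8
  2 × C (aromatic): no H
  Total hydrogens = 8.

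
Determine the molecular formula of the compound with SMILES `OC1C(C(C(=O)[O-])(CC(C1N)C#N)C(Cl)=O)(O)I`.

Heavy atoms from the SMILES: 9 C, 1 Cl, 1 I, 2 N, 5 O.
Implicit hydrogens by atom environment:
  5 × C: no H
  3 × C: 1 H each → 3
  2 × O: 1 H each → 2
  2 × O: no H
  1 × C: 2 H
  1 × Cl: no H
  1 × I: no H
  1 × N: 2 H
  1 × N: no H
  1 × O (charge -1): no H
  Total hydrogens = 9.
Net charge -1.
Molecular formula: C9H9ClIN2O5-

C9H9ClIN2O5-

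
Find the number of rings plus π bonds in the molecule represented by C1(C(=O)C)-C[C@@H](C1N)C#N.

4

Molecular formula from the SMILES: C7H10N2O.
DoU = (2C + 2 + N − H − X)/2 = (2·7 + 2 + 2 − 10 − 0)/2 = 8/2 = 4.
(Structurally: 1 ring(s) + 3 π bond(s) = 4.)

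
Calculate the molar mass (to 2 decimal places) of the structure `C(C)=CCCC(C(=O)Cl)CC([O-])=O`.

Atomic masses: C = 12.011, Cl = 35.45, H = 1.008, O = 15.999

Molecular formula: C9H12ClO3-.
M = 9×12.011 + 1×35.45 + 12×1.008 + 3×15.999 = 203.64 g/mol.

203.64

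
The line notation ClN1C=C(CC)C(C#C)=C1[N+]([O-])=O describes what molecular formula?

Heavy atoms from the SMILES: 8 C, 1 Cl, 2 N, 2 O.
Implicit hydrogens by atom environment:
  3 × C (aromatic): no H
  1 × C: 3 H
  1 × C: 2 H
  1 × C (aromatic): 1 H
  1 × C: 1 H
  1 × C: no H
  1 × Cl: no H
  1 × N (aromatic): no H
  1 × N (charge +1): no H
  1 × O: no H
  1 × O (charge -1): no H
  Total hydrogens = 7.
Molecular formula: C8H7ClN2O2

C8H7ClN2O2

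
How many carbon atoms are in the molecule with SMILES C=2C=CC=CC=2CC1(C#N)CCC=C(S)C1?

14

The symbol for carbon appears 14 times in the SMILES.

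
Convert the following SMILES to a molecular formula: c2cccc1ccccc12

C10H8

Heavy atoms from the SMILES: 10 C.
Implicit hydrogens by atom environment:
  8 × C (aromatic): 1 H each → 8
  2 × C (aromatic): no H
  Total hydrogens = 8.
Molecular formula: C10H8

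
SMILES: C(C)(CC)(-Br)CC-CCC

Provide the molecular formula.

C9H19Br

Heavy atoms from the SMILES: 1 Br, 9 C.
Implicit hydrogens by atom environment:
  5 × C: 2 H each → 10
  3 × C: 3 H each → 9
  1 × Br: no H
  1 × C: no H
  Total hydrogens = 19.
Molecular formula: C9H19Br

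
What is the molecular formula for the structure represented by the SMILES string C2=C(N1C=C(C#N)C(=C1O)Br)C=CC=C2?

Heavy atoms from the SMILES: 1 Br, 11 C, 2 N, 1 O.
Implicit hydrogens by atom environment:
  6 × C (aromatic): 1 H each → 6
  4 × C (aromatic): no H
  1 × Br: no H
  1 × C: no H
  1 × N (aromatic): no H
  1 × N: no H
  1 × O: 1 H
  Total hydrogens = 7.
Molecular formula: C11H7BrN2O

C11H7BrN2O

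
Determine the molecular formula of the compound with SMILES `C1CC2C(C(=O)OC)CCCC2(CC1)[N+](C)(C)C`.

Heavy atoms from the SMILES: 15 C, 1 N, 2 O.
Implicit hydrogens by atom environment:
  7 × C: 2 H each → 14
  4 × C: 3 H each → 12
  2 × C: 1 H each → 2
  2 × C: no H
  2 × O: no H
  1 × N (charge +1): no H
  Total hydrogens = 28.
Net charge +1.
Molecular formula: C15H28NO2+

C15H28NO2+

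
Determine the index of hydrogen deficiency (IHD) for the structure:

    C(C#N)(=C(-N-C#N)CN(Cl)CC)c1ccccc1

Molecular formula from the SMILES: C13H13ClN4.
DoU = (2C + 2 + N − H − X)/2 = (2·13 + 2 + 4 − 13 − 1)/2 = 18/2 = 9.
(Structurally: 1 ring(s) + 8 π bond(s) = 9.)

9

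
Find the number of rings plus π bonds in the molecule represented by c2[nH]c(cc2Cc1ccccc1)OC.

7

Molecular formula from the SMILES: C12H13NO.
DoU = (2C + 2 + N − H − X)/2 = (2·12 + 2 + 1 − 13 − 0)/2 = 14/2 = 7.
(Structurally: 2 ring(s) + 5 π bond(s) = 7.)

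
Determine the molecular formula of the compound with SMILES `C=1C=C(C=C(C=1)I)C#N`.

C7H4IN

Heavy atoms from the SMILES: 7 C, 1 I, 1 N.
Implicit hydrogens by atom environment:
  4 × C (aromatic): 1 H each → 4
  2 × C (aromatic): no H
  1 × C: no H
  1 × I: no H
  1 × N: no H
  Total hydrogens = 4.
Molecular formula: C7H4IN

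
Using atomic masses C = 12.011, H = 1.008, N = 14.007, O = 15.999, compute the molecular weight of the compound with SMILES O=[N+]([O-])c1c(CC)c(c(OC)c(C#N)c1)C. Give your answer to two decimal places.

Molecular formula: C11H12N2O3.
M = 11×12.011 + 12×1.008 + 2×14.007 + 3×15.999 = 220.23 g/mol.

220.23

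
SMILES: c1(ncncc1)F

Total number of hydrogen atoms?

3

Hydrogens are implicit in SMILES; fill each atom to its normal valence:
  3 × C (aromatic): 1 H each → 3
  2 × N (aromatic): no H
  1 × C (aromatic): no H
  1 × F: no H
  Total hydrogens = 3.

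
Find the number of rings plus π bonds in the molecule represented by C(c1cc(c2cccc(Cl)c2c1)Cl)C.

Molecular formula from the SMILES: C12H10Cl2.
DoU = (2C + 2 + N − H − X)/2 = (2·12 + 2 + 0 − 10 − 2)/2 = 14/2 = 7.
(Structurally: 2 ring(s) + 5 π bond(s) = 7.)

7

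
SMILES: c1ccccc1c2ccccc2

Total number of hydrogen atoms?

Hydrogens are implicit in SMILES; fill each atom to its normal valence:
  10 × C (aromatic): 1 H each → 10
  2 × C (aromatic): no H
  Total hydrogens = 10.

10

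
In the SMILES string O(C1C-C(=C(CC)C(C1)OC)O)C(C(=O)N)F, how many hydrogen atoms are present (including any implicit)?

18

Hydrogens are implicit in SMILES; fill each atom to its normal valence:
  3 × C: 2 H each → 6
  3 × C: 1 H each → 3
  3 × C: no H
  3 × O: no H
  2 × C: 3 H each → 6
  1 × F: no H
  1 × N: 2 H
  1 × O: 1 H
  Total hydrogens = 18.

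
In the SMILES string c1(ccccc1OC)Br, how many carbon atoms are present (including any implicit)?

The symbol for carbon appears 7 times in the SMILES. Lowercase c denotes aromatic carbon and counts toward C.

7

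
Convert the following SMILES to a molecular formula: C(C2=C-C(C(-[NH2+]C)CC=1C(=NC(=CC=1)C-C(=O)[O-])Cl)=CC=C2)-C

C18H21ClN2O2

Heavy atoms from the SMILES: 18 C, 1 Cl, 2 N, 2 O.
Implicit hydrogens by atom environment:
  6 × C (aromatic): 1 H each → 6
  5 × C (aromatic): no H
  3 × C: 2 H each → 6
  2 × C: 3 H each → 6
  1 × C: 1 H
  1 × C: no H
  1 × Cl: no H
  1 × N (charge +1): 2 H
  1 × N (aromatic): no H
  1 × O: no H
  1 × O (charge -1): no H
  Total hydrogens = 21.
Molecular formula: C18H21ClN2O2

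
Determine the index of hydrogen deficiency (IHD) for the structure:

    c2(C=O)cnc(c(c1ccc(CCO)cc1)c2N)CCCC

9

Molecular formula from the SMILES: C18H22N2O2.
DoU = (2C + 2 + N − H − X)/2 = (2·18 + 2 + 2 − 22 − 0)/2 = 18/2 = 9.
(Structurally: 2 ring(s) + 7 π bond(s) = 9.)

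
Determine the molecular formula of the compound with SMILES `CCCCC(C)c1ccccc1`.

C12H18

Heavy atoms from the SMILES: 12 C.
Implicit hydrogens by atom environment:
  5 × C (aromatic): 1 H each → 5
  3 × C: 2 H each → 6
  2 × C: 3 H each → 6
  1 × C: 1 H
  1 × C (aromatic): no H
  Total hydrogens = 18.
Molecular formula: C12H18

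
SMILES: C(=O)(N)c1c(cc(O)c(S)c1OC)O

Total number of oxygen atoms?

4

The symbol for oxygen appears 4 times in the SMILES.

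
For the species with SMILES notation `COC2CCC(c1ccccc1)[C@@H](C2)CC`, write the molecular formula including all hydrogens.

Heavy atoms from the SMILES: 15 C, 1 O.
Implicit hydrogens by atom environment:
  5 × C (aromatic): 1 H each → 5
  4 × C: 2 H each → 8
  3 × C: 1 H each → 3
  2 × C: 3 H each → 6
  1 × C (aromatic): no H
  1 × O: no H
  Total hydrogens = 22.
Molecular formula: C15H22O

C15H22O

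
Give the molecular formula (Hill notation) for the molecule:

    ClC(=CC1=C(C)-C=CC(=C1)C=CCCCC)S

C15H19ClS

Heavy atoms from the SMILES: 15 C, 1 Cl, 1 S.
Implicit hydrogens by atom environment:
  3 × C: 2 H each → 6
  3 × C (aromatic): 1 H each → 3
  3 × C: 1 H each → 3
  3 × C (aromatic): no H
  2 × C: 3 H each → 6
  1 × C: no H
  1 × Cl: no H
  1 × S: 1 H
  Total hydrogens = 19.
Molecular formula: C15H19ClS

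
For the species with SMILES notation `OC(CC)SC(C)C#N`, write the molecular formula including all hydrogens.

C6H11NOS

Heavy atoms from the SMILES: 6 C, 1 N, 1 O, 1 S.
Implicit hydrogens by atom environment:
  2 × C: 3 H each → 6
  2 × C: 1 H each → 2
  1 × C: 2 H
  1 × C: no H
  1 × N: no H
  1 × O: 1 H
  1 × S: no H
  Total hydrogens = 11.
Molecular formula: C6H11NOS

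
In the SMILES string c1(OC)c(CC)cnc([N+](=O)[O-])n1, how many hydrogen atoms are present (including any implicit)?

9

Hydrogens are implicit in SMILES; fill each atom to its normal valence:
  3 × C (aromatic): no H
  2 × C: 3 H each → 6
  2 × N (aromatic): no H
  2 × O: no H
  1 × C: 2 H
  1 × C (aromatic): 1 H
  1 × N (charge +1): no H
  1 × O (charge -1): no H
  Total hydrogens = 9.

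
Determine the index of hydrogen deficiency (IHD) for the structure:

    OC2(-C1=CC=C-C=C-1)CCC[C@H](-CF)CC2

Molecular formula from the SMILES: C14H19FO.
DoU = (2C + 2 + N − H − X)/2 = (2·14 + 2 + 0 − 19 − 1)/2 = 10/2 = 5.
(Structurally: 2 ring(s) + 3 π bond(s) = 5.)

5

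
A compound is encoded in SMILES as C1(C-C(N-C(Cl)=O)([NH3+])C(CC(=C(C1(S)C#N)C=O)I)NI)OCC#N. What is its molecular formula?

C13H15ClI2N5O3S+

Heavy atoms from the SMILES: 13 C, 1 Cl, 2 I, 5 N, 3 O, 1 S.
Implicit hydrogens by atom environment:
  7 × C: no H
  3 × C: 2 H each → 6
  3 × C: 1 H each → 3
  3 × O: no H
  2 × I: no H
  2 × N: 1 H each → 2
  2 × N: no H
  1 × Cl: no H
  1 × N (charge +1): 3 H
  1 × S: 1 H
  Total hydrogens = 15.
Net charge +1.
Molecular formula: C13H15ClI2N5O3S+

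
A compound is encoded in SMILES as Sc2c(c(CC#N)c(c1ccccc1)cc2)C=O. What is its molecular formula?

Heavy atoms from the SMILES: 15 C, 1 N, 1 O, 1 S.
Implicit hydrogens by atom environment:
  7 × C (aromatic): 1 H each → 7
  5 × C (aromatic): no H
  1 × C: 2 H
  1 × C: 1 H
  1 × C: no H
  1 × N: no H
  1 × O: no H
  1 × S: 1 H
  Total hydrogens = 11.
Molecular formula: C15H11NOS

C15H11NOS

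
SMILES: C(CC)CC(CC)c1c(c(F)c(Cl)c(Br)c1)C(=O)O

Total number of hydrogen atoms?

Hydrogens are implicit in SMILES; fill each atom to its normal valence:
  5 × C (aromatic): no H
  4 × C: 2 H each → 8
  2 × C: 3 H each → 6
  1 × Br: no H
  1 × C (aromatic): 1 H
  1 × C: 1 H
  1 × C: no H
  1 × Cl: no H
  1 × F: no H
  1 × O: 1 H
  1 × O: no H
  Total hydrogens = 17.

17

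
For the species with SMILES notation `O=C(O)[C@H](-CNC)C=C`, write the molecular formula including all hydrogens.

Heavy atoms from the SMILES: 6 C, 1 N, 2 O.
Implicit hydrogens by atom environment:
  2 × C: 2 H each → 4
  2 × C: 1 H each → 2
  1 × C: 3 H
  1 × C: no H
  1 × N: 1 H
  1 × O: 1 H
  1 × O: no H
  Total hydrogens = 11.
Molecular formula: C6H11NO2

C6H11NO2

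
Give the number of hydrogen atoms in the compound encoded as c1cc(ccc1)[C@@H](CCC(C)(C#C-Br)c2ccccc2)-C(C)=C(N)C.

Hydrogens are implicit in SMILES; fill each atom to its normal valence:
  10 × C (aromatic): 1 H each → 10
  5 × C: no H
  3 × C: 3 H each → 9
  2 × C: 2 H each → 4
  2 × C (aromatic): no H
  1 × Br: no H
  1 × C: 1 H
  1 × N: 2 H
  Total hydrogens = 26.

26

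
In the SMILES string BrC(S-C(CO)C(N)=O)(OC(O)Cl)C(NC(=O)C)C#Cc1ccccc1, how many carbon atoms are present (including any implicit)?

16

The symbol for carbon appears 16 times in the SMILES. Lowercase c denotes aromatic carbon and counts toward C.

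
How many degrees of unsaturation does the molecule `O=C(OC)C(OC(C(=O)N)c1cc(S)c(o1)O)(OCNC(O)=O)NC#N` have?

8

Molecular formula from the SMILES: C12H14N4O9S.
DoU = (2C + 2 + N − H − X)/2 = (2·12 + 2 + 4 − 14 − 0)/2 = 16/2 = 8.
(Structurally: 1 ring(s) + 7 π bond(s) = 8.)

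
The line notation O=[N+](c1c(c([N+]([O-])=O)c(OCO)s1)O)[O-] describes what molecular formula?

C5H4N2O7S

Heavy atoms from the SMILES: 5 C, 2 N, 7 O, 1 S.
Implicit hydrogens by atom environment:
  4 × C (aromatic): no H
  3 × O: no H
  2 × N (charge +1): no H
  2 × O: 1 H each → 2
  2 × O (charge -1): no H
  1 × C: 2 H
  1 × S (aromatic): no H
  Total hydrogens = 4.
Molecular formula: C5H4N2O7S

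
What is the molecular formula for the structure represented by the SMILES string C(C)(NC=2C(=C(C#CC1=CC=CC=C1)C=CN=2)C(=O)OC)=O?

Heavy atoms from the SMILES: 17 C, 2 N, 3 O.
Implicit hydrogens by atom environment:
  7 × C (aromatic): 1 H each → 7
  4 × C (aromatic): no H
  4 × C: no H
  3 × O: no H
  2 × C: 3 H each → 6
  1 × N: 1 H
  1 × N (aromatic): no H
  Total hydrogens = 14.
Molecular formula: C17H14N2O3

C17H14N2O3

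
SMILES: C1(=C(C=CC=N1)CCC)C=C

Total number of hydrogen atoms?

13

Hydrogens are implicit in SMILES; fill each atom to its normal valence:
  3 × C: 2 H each → 6
  3 × C (aromatic): 1 H each → 3
  2 × C (aromatic): no H
  1 × C: 3 H
  1 × C: 1 H
  1 × N (aromatic): no H
  Total hydrogens = 13.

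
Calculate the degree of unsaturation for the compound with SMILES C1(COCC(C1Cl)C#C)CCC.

Molecular formula from the SMILES: C10H15ClO.
DoU = (2C + 2 + N − H − X)/2 = (2·10 + 2 + 0 − 15 − 1)/2 = 6/2 = 3.
(Structurally: 1 ring(s) + 2 π bond(s) = 3.)

3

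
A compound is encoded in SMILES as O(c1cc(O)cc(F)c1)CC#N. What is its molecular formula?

C8H6FNO2

Heavy atoms from the SMILES: 8 C, 1 F, 1 N, 2 O.
Implicit hydrogens by atom environment:
  3 × C (aromatic): 1 H each → 3
  3 × C (aromatic): no H
  1 × C: 2 H
  1 × C: no H
  1 × F: no H
  1 × N: no H
  1 × O: 1 H
  1 × O: no H
  Total hydrogens = 6.
Molecular formula: C8H6FNO2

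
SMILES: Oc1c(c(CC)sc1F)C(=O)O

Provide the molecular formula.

C7H7FO3S

Heavy atoms from the SMILES: 7 C, 1 F, 3 O, 1 S.
Implicit hydrogens by atom environment:
  4 × C (aromatic): no H
  2 × O: 1 H each → 2
  1 × C: 3 H
  1 × C: 2 H
  1 × C: no H
  1 × F: no H
  1 × O: no H
  1 × S (aromatic): no H
  Total hydrogens = 7.
Molecular formula: C7H7FO3S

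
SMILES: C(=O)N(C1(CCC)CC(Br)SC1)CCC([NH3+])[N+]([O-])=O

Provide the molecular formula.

C11H21BrN3O3S+

Heavy atoms from the SMILES: 1 Br, 11 C, 3 N, 3 O, 1 S.
Implicit hydrogens by atom environment:
  6 × C: 2 H each → 12
  3 × C: 1 H each → 3
  2 × O: no H
  1 × Br: no H
  1 × C: 3 H
  1 × C: no H
  1 × N (charge +1): 3 H
  1 × N: no H
  1 × N (charge +1): no H
  1 × O (charge -1): no H
  1 × S: no H
  Total hydrogens = 21.
Net charge +1.
Molecular formula: C11H21BrN3O3S+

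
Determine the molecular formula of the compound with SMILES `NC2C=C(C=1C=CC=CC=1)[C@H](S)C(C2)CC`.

C14H19NS

Heavy atoms from the SMILES: 14 C, 1 N, 1 S.
Implicit hydrogens by atom environment:
  5 × C (aromatic): 1 H each → 5
  4 × C: 1 H each → 4
  2 × C: 2 H each → 4
  1 × C: 3 H
  1 × C: no H
  1 × C (aromatic): no H
  1 × N: 2 H
  1 × S: 1 H
  Total hydrogens = 19.
Molecular formula: C14H19NS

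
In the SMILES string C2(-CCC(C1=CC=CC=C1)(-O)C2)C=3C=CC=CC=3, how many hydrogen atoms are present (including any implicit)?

18

Hydrogens are implicit in SMILES; fill each atom to its normal valence:
  10 × C (aromatic): 1 H each → 10
  3 × C: 2 H each → 6
  2 × C (aromatic): no H
  1 × C: 1 H
  1 × C: no H
  1 × O: 1 H
  Total hydrogens = 18.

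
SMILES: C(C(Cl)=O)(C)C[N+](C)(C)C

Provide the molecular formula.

C7H15ClNO+

Heavy atoms from the SMILES: 7 C, 1 Cl, 1 N, 1 O.
Implicit hydrogens by atom environment:
  4 × C: 3 H each → 12
  1 × C: 2 H
  1 × C: 1 H
  1 × C: no H
  1 × Cl: no H
  1 × N (charge +1): no H
  1 × O: no H
  Total hydrogens = 15.
Net charge +1.
Molecular formula: C7H15ClNO+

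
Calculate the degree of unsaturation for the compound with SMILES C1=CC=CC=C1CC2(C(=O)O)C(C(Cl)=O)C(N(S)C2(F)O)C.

Molecular formula from the SMILES: C14H15ClFNO4S.
DoU = (2C + 2 + N − H − X)/2 = (2·14 + 2 + 1 − 15 − 2)/2 = 14/2 = 7.
(Structurally: 2 ring(s) + 5 π bond(s) = 7.)

7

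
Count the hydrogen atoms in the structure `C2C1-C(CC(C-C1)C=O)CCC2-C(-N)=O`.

19

Hydrogens are implicit in SMILES; fill each atom to its normal valence:
  6 × C: 2 H each → 12
  5 × C: 1 H each → 5
  2 × O: no H
  1 × C: no H
  1 × N: 2 H
  Total hydrogens = 19.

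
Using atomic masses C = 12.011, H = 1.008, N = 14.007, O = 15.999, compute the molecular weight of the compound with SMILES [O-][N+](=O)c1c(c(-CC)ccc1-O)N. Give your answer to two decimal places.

182.18

Molecular formula: C8H10N2O3.
M = 8×12.011 + 10×1.008 + 2×14.007 + 3×15.999 = 182.18 g/mol.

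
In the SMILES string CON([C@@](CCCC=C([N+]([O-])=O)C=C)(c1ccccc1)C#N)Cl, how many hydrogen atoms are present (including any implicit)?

Hydrogens are implicit in SMILES; fill each atom to its normal valence:
  5 × C (aromatic): 1 H each → 5
  4 × C: 2 H each → 8
  3 × C: no H
  2 × C: 1 H each → 2
  2 × N: no H
  2 × O: no H
  1 × C: 3 H
  1 × C (aromatic): no H
  1 × Cl: no H
  1 × N (charge +1): no H
  1 × O (charge -1): no H
  Total hydrogens = 18.

18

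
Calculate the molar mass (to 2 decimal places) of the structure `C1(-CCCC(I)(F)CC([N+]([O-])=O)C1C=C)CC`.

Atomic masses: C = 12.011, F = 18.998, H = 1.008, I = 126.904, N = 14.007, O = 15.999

Molecular formula: C12H19FINO2.
M = 12×12.011 + 1×18.998 + 19×1.008 + 1×126.904 + 1×14.007 + 2×15.999 = 355.19 g/mol.

355.19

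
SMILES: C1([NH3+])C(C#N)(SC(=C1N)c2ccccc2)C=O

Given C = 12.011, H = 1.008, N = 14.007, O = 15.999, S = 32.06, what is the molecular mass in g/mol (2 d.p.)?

Molecular formula: C12H12N3OS+.
M = 12×12.011 + 12×1.008 + 3×14.007 + 1×15.999 + 1×32.06 = 246.31 g/mol.

246.31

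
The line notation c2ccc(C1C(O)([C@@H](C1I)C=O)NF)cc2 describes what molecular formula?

Heavy atoms from the SMILES: 11 C, 1 F, 1 I, 1 N, 2 O.
Implicit hydrogens by atom environment:
  5 × C (aromatic): 1 H each → 5
  4 × C: 1 H each → 4
  1 × C: no H
  1 × C (aromatic): no H
  1 × F: no H
  1 × I: no H
  1 × N: 1 H
  1 × O: 1 H
  1 × O: no H
  Total hydrogens = 11.
Molecular formula: C11H11FINO2

C11H11FINO2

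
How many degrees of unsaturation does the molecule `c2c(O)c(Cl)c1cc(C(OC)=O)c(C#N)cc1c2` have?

10

Molecular formula from the SMILES: C13H8ClNO3.
DoU = (2C + 2 + N − H − X)/2 = (2·13 + 2 + 1 − 8 − 1)/2 = 20/2 = 10.
(Structurally: 2 ring(s) + 8 π bond(s) = 10.)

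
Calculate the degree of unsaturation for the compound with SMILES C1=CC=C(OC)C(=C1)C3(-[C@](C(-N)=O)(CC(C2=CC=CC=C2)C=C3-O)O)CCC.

Molecular formula from the SMILES: C23H27NO4.
DoU = (2C + 2 + N − H − X)/2 = (2·23 + 2 + 1 − 27 − 0)/2 = 22/2 = 11.
(Structurally: 3 ring(s) + 8 π bond(s) = 11.)

11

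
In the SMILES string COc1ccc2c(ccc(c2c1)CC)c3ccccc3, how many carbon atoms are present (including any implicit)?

The symbol for carbon appears 19 times in the SMILES. Lowercase c denotes aromatic carbon and counts toward C.

19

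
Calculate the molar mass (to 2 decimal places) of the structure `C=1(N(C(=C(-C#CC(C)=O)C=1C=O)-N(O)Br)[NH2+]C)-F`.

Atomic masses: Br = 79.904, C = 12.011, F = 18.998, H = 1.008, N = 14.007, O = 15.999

Molecular formula: C10H10BrFN3O3+.
M = 1×79.904 + 10×12.011 + 1×18.998 + 10×1.008 + 3×14.007 + 3×15.999 = 319.11 g/mol.

319.11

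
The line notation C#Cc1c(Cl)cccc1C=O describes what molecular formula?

Heavy atoms from the SMILES: 9 C, 1 Cl, 1 O.
Implicit hydrogens by atom environment:
  3 × C (aromatic): 1 H each → 3
  3 × C (aromatic): no H
  2 × C: 1 H each → 2
  1 × C: no H
  1 × Cl: no H
  1 × O: no H
  Total hydrogens = 5.
Molecular formula: C9H5ClO

C9H5ClO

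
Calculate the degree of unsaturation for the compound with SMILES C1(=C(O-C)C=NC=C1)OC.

Molecular formula from the SMILES: C7H9NO2.
DoU = (2C + 2 + N − H − X)/2 = (2·7 + 2 + 1 − 9 − 0)/2 = 8/2 = 4.
(Structurally: 1 ring(s) + 3 π bond(s) = 4.)

4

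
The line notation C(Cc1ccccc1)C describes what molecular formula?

C9H12

Heavy atoms from the SMILES: 9 C.
Implicit hydrogens by atom environment:
  5 × C (aromatic): 1 H each → 5
  2 × C: 2 H each → 4
  1 × C: 3 H
  1 × C (aromatic): no H
  Total hydrogens = 12.
Molecular formula: C9H12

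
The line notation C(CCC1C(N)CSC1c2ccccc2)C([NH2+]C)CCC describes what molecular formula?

Heavy atoms from the SMILES: 18 C, 2 N, 1 S.
Implicit hydrogens by atom environment:
  6 × C: 2 H each → 12
  5 × C (aromatic): 1 H each → 5
  4 × C: 1 H each → 4
  2 × C: 3 H each → 6
  1 × C (aromatic): no H
  1 × N: 2 H
  1 × N (charge +1): 2 H
  1 × S: no H
  Total hydrogens = 31.
Net charge +1.
Molecular formula: C18H31N2S+

C18H31N2S+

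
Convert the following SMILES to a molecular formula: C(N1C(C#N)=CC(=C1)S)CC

C8H10N2S

Heavy atoms from the SMILES: 8 C, 2 N, 1 S.
Implicit hydrogens by atom environment:
  2 × C: 2 H each → 4
  2 × C (aromatic): 1 H each → 2
  2 × C (aromatic): no H
  1 × C: 3 H
  1 × C: no H
  1 × N (aromatic): no H
  1 × N: no H
  1 × S: 1 H
  Total hydrogens = 10.
Molecular formula: C8H10N2S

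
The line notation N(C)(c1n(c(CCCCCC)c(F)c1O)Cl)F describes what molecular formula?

C11H17ClF2N2O

Heavy atoms from the SMILES: 11 C, 1 Cl, 2 F, 2 N, 1 O.
Implicit hydrogens by atom environment:
  5 × C: 2 H each → 10
  4 × C (aromatic): no H
  2 × C: 3 H each → 6
  2 × F: no H
  1 × Cl: no H
  1 × N (aromatic): no H
  1 × N: no H
  1 × O: 1 H
  Total hydrogens = 17.
Molecular formula: C11H17ClF2N2O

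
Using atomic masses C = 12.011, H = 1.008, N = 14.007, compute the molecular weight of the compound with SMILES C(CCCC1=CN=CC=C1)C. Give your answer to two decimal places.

149.24

Molecular formula: C10H15N.
M = 10×12.011 + 15×1.008 + 1×14.007 = 149.24 g/mol.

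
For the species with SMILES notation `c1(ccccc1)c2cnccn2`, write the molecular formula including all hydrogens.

Heavy atoms from the SMILES: 10 C, 2 N.
Implicit hydrogens by atom environment:
  8 × C (aromatic): 1 H each → 8
  2 × C (aromatic): no H
  2 × N (aromatic): no H
  Total hydrogens = 8.
Molecular formula: C10H8N2

C10H8N2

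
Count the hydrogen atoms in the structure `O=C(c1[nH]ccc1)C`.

7

Hydrogens are implicit in SMILES; fill each atom to its normal valence:
  3 × C (aromatic): 1 H each → 3
  1 × C: 3 H
  1 × C (aromatic): no H
  1 × C: no H
  1 × N (aromatic): 1 H
  1 × O: no H
  Total hydrogens = 7.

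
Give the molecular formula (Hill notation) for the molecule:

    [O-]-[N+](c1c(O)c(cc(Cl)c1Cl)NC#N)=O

C7H3Cl2N3O3

Heavy atoms from the SMILES: 7 C, 2 Cl, 3 N, 3 O.
Implicit hydrogens by atom environment:
  5 × C (aromatic): no H
  2 × Cl: no H
  1 × C (aromatic): 1 H
  1 × C: no H
  1 × N: 1 H
  1 × N (charge +1): no H
  1 × N: no H
  1 × O: 1 H
  1 × O: no H
  1 × O (charge -1): no H
  Total hydrogens = 3.
Molecular formula: C7H3Cl2N3O3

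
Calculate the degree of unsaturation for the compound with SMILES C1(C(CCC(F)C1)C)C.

Molecular formula from the SMILES: C8H15F.
DoU = (2C + 2 + N − H − X)/2 = (2·8 + 2 + 0 − 15 − 1)/2 = 2/2 = 1.
(Structurally: 1 ring(s) + 0 π bond(s) = 1.)

1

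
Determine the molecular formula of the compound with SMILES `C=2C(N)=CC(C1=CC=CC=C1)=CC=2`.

Heavy atoms from the SMILES: 12 C, 1 N.
Implicit hydrogens by atom environment:
  9 × C (aromatic): 1 H each → 9
  3 × C (aromatic): no H
  1 × N: 2 H
  Total hydrogens = 11.
Molecular formula: C12H11N

C12H11N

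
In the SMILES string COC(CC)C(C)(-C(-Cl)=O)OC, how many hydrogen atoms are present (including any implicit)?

Hydrogens are implicit in SMILES; fill each atom to its normal valence:
  4 × C: 3 H each → 12
  3 × O: no H
  2 × C: no H
  1 × C: 2 H
  1 × C: 1 H
  1 × Cl: no H
  Total hydrogens = 15.

15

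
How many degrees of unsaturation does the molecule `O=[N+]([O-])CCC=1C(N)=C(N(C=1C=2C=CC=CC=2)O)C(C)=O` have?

9

Molecular formula from the SMILES: C14H15N3O4.
DoU = (2C + 2 + N − H − X)/2 = (2·14 + 2 + 3 − 15 − 0)/2 = 18/2 = 9.
(Structurally: 2 ring(s) + 7 π bond(s) = 9.)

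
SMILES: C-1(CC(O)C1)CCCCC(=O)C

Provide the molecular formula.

C10H18O2

Heavy atoms from the SMILES: 10 C, 2 O.
Implicit hydrogens by atom environment:
  6 × C: 2 H each → 12
  2 × C: 1 H each → 2
  1 × C: 3 H
  1 × C: no H
  1 × O: 1 H
  1 × O: no H
  Total hydrogens = 18.
Molecular formula: C10H18O2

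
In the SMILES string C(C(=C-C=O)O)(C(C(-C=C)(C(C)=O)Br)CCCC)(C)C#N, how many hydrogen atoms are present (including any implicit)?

22

Hydrogens are implicit in SMILES; fill each atom to its normal valence:
  5 × C: no H
  4 × C: 2 H each → 8
  4 × C: 1 H each → 4
  3 × C: 3 H each → 9
  2 × O: no H
  1 × Br: no H
  1 × N: no H
  1 × O: 1 H
  Total hydrogens = 22.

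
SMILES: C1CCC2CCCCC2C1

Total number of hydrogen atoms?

Hydrogens are implicit in SMILES; fill each atom to its normal valence:
  8 × C: 2 H each → 16
  2 × C: 1 H each → 2
  Total hydrogens = 18.

18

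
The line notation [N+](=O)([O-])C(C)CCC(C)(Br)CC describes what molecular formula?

Heavy atoms from the SMILES: 1 Br, 8 C, 1 N, 2 O.
Implicit hydrogens by atom environment:
  3 × C: 3 H each → 9
  3 × C: 2 H each → 6
  1 × Br: no H
  1 × C: 1 H
  1 × C: no H
  1 × N (charge +1): no H
  1 × O: no H
  1 × O (charge -1): no H
  Total hydrogens = 16.
Molecular formula: C8H16BrNO2

C8H16BrNO2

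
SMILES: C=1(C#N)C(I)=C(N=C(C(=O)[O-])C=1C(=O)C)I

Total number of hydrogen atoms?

3

Hydrogens are implicit in SMILES; fill each atom to its normal valence:
  5 × C (aromatic): no H
  3 × C: no H
  2 × I: no H
  2 × O: no H
  1 × C: 3 H
  1 × N (aromatic): no H
  1 × N: no H
  1 × O (charge -1): no H
  Total hydrogens = 3.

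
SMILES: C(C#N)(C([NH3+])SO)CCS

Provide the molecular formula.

Heavy atoms from the SMILES: 5 C, 2 N, 1 O, 2 S.
Implicit hydrogens by atom environment:
  2 × C: 2 H each → 4
  2 × C: 1 H each → 2
  1 × C: no H
  1 × N (charge +1): 3 H
  1 × N: no H
  1 × O: 1 H
  1 × S: 1 H
  1 × S: no H
  Total hydrogens = 11.
Net charge +1.
Molecular formula: C5H11N2OS2+

C5H11N2OS2+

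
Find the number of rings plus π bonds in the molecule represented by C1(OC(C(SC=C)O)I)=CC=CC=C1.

Molecular formula from the SMILES: C10H11IO2S.
DoU = (2C + 2 + N − H − X)/2 = (2·10 + 2 + 0 − 11 − 1)/2 = 10/2 = 5.
(Structurally: 1 ring(s) + 4 π bond(s) = 5.)

5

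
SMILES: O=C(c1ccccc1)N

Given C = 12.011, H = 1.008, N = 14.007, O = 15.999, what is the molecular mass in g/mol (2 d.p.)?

Molecular formula: C7H7NO.
M = 7×12.011 + 7×1.008 + 1×14.007 + 1×15.999 = 121.14 g/mol.

121.14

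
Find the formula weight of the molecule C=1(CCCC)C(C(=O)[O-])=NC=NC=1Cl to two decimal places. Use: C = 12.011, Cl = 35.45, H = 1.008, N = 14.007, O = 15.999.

Molecular formula: C9H10ClN2O2-.
M = 9×12.011 + 1×35.45 + 10×1.008 + 2×14.007 + 2×15.999 = 213.64 g/mol.

213.64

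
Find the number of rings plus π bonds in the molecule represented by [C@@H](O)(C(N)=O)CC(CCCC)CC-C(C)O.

Molecular formula from the SMILES: C12H25NO3.
DoU = (2C + 2 + N − H − X)/2 = (2·12 + 2 + 1 − 25 − 0)/2 = 2/2 = 1.
(Structurally: 0 ring(s) + 1 π bond(s) = 1.)

1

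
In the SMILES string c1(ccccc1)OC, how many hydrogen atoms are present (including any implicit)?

Hydrogens are implicit in SMILES; fill each atom to its normal valence:
  5 × C (aromatic): 1 H each → 5
  1 × C: 3 H
  1 × C (aromatic): no H
  1 × O: no H
  Total hydrogens = 8.

8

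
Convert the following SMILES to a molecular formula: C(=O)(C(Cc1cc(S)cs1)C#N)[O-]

C8H6NO2S2-

Heavy atoms from the SMILES: 8 C, 1 N, 2 O, 2 S.
Implicit hydrogens by atom environment:
  2 × C (aromatic): 1 H each → 2
  2 × C (aromatic): no H
  2 × C: no H
  1 × C: 2 H
  1 × C: 1 H
  1 × N: no H
  1 × O: no H
  1 × O (charge -1): no H
  1 × S: 1 H
  1 × S (aromatic): no H
  Total hydrogens = 6.
Net charge -1.
Molecular formula: C8H6NO2S2-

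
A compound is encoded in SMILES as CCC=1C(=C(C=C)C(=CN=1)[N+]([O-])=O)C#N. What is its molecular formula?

Heavy atoms from the SMILES: 10 C, 3 N, 2 O.
Implicit hydrogens by atom environment:
  4 × C (aromatic): no H
  2 × C: 2 H each → 4
  1 × C: 3 H
  1 × C (aromatic): 1 H
  1 × C: 1 H
  1 × C: no H
  1 × N (aromatic): no H
  1 × N (charge +1): no H
  1 × N: no H
  1 × O: no H
  1 × O (charge -1): no H
  Total hydrogens = 9.
Molecular formula: C10H9N3O2

C10H9N3O2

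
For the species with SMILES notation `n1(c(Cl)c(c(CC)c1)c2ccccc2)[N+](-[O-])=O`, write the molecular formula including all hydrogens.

Heavy atoms from the SMILES: 12 C, 1 Cl, 2 N, 2 O.
Implicit hydrogens by atom environment:
  6 × C (aromatic): 1 H each → 6
  4 × C (aromatic): no H
  1 × C: 3 H
  1 × C: 2 H
  1 × Cl: no H
  1 × N (aromatic): no H
  1 × N (charge +1): no H
  1 × O: no H
  1 × O (charge -1): no H
  Total hydrogens = 11.
Molecular formula: C12H11ClN2O2

C12H11ClN2O2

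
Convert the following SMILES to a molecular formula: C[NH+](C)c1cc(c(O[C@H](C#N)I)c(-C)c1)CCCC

C15H22IN2O+

Heavy atoms from the SMILES: 15 C, 1 I, 2 N, 1 O.
Implicit hydrogens by atom environment:
  4 × C: 3 H each → 12
  4 × C (aromatic): no H
  3 × C: 2 H each → 6
  2 × C (aromatic): 1 H each → 2
  1 × C: 1 H
  1 × C: no H
  1 × I: no H
  1 × N (charge +1): 1 H
  1 × N: no H
  1 × O: no H
  Total hydrogens = 22.
Net charge +1.
Molecular formula: C15H22IN2O+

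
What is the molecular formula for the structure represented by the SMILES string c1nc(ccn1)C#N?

C5H3N3

Heavy atoms from the SMILES: 5 C, 3 N.
Implicit hydrogens by atom environment:
  3 × C (aromatic): 1 H each → 3
  2 × N (aromatic): no H
  1 × C (aromatic): no H
  1 × C: no H
  1 × N: no H
  Total hydrogens = 3.
Molecular formula: C5H3N3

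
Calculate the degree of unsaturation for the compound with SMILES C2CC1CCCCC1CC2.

2

Molecular formula from the SMILES: C10H18.
DoU = (2C + 2 + N − H − X)/2 = (2·10 + 2 + 0 − 18 − 0)/2 = 4/2 = 2.
(Structurally: 2 ring(s) + 0 π bond(s) = 2.)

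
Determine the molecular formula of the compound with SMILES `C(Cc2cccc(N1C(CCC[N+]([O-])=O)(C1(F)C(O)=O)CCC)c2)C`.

C18H25FN2O4

Heavy atoms from the SMILES: 18 C, 1 F, 2 N, 4 O.
Implicit hydrogens by atom environment:
  7 × C: 2 H each → 14
  4 × C (aromatic): 1 H each → 4
  3 × C: no H
  2 × C: 3 H each → 6
  2 × C (aromatic): no H
  2 × O: no H
  1 × F: no H
  1 × N: no H
  1 × N (charge +1): no H
  1 × O: 1 H
  1 × O (charge -1): no H
  Total hydrogens = 25.
Molecular formula: C18H25FN2O4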